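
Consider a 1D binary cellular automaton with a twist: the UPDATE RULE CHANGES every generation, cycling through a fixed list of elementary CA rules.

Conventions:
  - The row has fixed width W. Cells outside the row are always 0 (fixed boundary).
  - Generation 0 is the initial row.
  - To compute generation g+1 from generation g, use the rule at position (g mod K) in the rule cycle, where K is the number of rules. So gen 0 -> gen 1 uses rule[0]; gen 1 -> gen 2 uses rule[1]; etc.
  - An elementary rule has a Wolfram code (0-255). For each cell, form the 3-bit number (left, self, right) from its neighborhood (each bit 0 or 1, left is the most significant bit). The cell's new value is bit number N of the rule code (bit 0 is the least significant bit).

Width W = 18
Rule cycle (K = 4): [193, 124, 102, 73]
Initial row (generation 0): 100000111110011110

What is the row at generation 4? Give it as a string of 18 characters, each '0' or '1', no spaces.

Gen 0: 100000111110011110
Gen 1 (rule 193): 001110011110001110
Gen 2 (rule 124): 001011010011001011
Gen 3 (rule 102): 011101110101011101
Gen 4 (rule 73): 010101010000010100

Answer: 010101010000010100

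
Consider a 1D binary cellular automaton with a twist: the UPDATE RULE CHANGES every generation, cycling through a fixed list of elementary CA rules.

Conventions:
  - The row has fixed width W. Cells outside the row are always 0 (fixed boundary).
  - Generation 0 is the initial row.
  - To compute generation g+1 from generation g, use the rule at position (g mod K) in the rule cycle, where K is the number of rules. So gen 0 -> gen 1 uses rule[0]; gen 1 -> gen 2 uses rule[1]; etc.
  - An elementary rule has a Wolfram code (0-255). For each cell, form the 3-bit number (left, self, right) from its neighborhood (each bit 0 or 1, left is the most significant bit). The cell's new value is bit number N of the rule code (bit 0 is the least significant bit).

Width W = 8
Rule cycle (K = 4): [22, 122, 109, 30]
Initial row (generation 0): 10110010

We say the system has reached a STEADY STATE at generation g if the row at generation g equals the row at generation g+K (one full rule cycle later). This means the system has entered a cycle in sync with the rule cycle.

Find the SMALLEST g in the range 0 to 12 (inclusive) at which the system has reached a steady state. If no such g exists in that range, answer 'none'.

Answer: 7

Derivation:
Gen 0: 10110010
Gen 1 (rule 22): 10001111
Gen 2 (rule 122): 01011001
Gen 3 (rule 109): 01111001
Gen 4 (rule 30): 11000111
Gen 5 (rule 22): 00101000
Gen 6 (rule 122): 01010100
Gen 7 (rule 109): 01111101
Gen 8 (rule 30): 11000001
Gen 9 (rule 22): 00100011
Gen 10 (rule 122): 01010111
Gen 11 (rule 109): 01111101
Gen 12 (rule 30): 11000001
Gen 13 (rule 22): 00100011
Gen 14 (rule 122): 01010111
Gen 15 (rule 109): 01111101
Gen 16 (rule 30): 11000001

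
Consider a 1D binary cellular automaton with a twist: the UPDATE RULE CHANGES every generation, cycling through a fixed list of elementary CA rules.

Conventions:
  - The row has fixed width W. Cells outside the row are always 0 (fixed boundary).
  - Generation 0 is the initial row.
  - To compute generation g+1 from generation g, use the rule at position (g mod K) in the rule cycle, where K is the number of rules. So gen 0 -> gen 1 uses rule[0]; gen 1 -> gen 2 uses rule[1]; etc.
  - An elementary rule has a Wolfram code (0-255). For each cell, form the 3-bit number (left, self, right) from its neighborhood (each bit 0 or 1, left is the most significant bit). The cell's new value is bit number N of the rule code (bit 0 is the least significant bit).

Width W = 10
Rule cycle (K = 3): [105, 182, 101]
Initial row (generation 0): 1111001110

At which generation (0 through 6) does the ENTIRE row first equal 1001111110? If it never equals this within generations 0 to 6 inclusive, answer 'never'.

Answer: never

Derivation:
Gen 0: 1111001110
Gen 1 (rule 105): 1001001010
Gen 2 (rule 182): 1111111111
Gen 3 (rule 101): 0000000001
Gen 4 (rule 105): 1111111100
Gen 5 (rule 182): 0111111010
Gen 6 (rule 101): 0000001110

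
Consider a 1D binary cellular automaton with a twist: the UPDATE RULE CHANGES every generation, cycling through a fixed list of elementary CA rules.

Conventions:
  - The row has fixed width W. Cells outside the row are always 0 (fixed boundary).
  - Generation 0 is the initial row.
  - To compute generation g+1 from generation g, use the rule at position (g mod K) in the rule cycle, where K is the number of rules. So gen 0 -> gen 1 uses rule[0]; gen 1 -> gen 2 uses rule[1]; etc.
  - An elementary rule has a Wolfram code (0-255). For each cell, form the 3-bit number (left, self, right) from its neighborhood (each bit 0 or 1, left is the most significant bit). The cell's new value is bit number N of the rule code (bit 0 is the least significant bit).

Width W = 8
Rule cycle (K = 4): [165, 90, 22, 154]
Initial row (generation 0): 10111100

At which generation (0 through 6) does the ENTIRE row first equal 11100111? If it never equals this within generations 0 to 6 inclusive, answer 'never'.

Gen 0: 10111100
Gen 1 (rule 165): 11011001
Gen 2 (rule 90): 11011110
Gen 3 (rule 22): 00000001
Gen 4 (rule 154): 00000010
Gen 5 (rule 165): 11111010
Gen 6 (rule 90): 10001001

Answer: never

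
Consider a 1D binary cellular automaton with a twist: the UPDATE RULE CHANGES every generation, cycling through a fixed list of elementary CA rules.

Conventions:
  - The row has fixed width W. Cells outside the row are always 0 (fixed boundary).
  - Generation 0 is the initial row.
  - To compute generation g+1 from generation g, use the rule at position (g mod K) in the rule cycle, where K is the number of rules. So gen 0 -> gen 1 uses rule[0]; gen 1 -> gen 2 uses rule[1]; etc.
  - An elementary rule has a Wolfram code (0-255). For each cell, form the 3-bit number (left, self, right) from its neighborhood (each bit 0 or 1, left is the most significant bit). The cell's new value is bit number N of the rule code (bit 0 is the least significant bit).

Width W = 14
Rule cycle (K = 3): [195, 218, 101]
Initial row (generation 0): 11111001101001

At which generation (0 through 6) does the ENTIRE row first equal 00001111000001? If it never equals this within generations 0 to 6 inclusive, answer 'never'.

Answer: 6

Derivation:
Gen 0: 11111001101001
Gen 1 (rule 195): 01111010100010
Gen 2 (rule 218): 11111000010101
Gen 3 (rule 101): 00001011011111
Gen 4 (rule 195): 11110001001111
Gen 5 (rule 218): 11111010111111
Gen 6 (rule 101): 00001111000001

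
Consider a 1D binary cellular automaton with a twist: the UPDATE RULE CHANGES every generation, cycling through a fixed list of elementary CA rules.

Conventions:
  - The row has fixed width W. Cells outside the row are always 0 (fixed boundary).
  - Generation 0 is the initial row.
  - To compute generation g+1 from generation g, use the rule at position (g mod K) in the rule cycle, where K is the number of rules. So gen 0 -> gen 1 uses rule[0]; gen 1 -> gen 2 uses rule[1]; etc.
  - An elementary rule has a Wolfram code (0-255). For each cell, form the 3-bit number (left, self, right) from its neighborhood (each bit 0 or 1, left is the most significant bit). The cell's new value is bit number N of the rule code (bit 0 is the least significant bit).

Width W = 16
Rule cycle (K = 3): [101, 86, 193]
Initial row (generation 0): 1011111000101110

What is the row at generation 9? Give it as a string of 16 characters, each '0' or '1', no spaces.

Gen 0: 1011111000101110
Gen 1 (rule 101): 1100001010110010
Gen 2 (rule 86): 0110011010011111
Gen 3 (rule 193): 0010001000001111
Gen 4 (rule 101): 1010101011100001
Gen 5 (rule 86): 1010101000110011
Gen 6 (rule 193): 0000000010010001
Gen 7 (rule 101): 1111111010010101
Gen 8 (rule 86): 0000001011110101
Gen 9 (rule 193): 1111100001110000

Answer: 1111100001110000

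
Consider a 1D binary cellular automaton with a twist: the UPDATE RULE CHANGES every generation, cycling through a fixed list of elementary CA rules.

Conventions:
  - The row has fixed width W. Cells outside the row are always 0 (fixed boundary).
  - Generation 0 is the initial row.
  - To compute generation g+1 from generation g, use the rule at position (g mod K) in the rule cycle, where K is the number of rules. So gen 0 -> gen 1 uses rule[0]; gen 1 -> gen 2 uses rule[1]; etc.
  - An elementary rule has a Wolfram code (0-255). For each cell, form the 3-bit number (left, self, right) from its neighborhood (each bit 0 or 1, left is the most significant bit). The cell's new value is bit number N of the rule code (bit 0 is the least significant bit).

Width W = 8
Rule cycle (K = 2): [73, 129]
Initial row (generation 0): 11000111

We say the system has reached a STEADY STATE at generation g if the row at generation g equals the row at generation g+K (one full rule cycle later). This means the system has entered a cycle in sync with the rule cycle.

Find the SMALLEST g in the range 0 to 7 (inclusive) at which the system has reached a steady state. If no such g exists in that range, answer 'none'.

Gen 0: 11000111
Gen 1 (rule 73): 11010101
Gen 2 (rule 129): 00000000
Gen 3 (rule 73): 11111111
Gen 4 (rule 129): 01111110
Gen 5 (rule 73): 01000010
Gen 6 (rule 129): 00011000
Gen 7 (rule 73): 11011011
Gen 8 (rule 129): 00000000
Gen 9 (rule 73): 11111111

Answer: none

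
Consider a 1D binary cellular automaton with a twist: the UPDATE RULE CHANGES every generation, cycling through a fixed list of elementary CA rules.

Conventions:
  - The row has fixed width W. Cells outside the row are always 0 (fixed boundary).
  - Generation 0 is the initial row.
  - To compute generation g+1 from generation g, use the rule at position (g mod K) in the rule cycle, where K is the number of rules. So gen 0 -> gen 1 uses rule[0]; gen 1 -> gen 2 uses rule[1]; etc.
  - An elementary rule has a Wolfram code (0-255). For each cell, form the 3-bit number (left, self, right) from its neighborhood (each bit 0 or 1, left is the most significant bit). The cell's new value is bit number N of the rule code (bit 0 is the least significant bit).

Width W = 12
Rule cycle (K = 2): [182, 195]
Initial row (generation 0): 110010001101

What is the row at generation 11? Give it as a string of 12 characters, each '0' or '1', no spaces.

Gen 0: 110010001101
Gen 1 (rule 182): 001111010011
Gen 2 (rule 195): 110111000101
Gen 3 (rule 182): 001010101111
Gen 4 (rule 195): 110000000111
Gen 5 (rule 182): 001000001010
Gen 6 (rule 195): 110011110000
Gen 7 (rule 182): 001101101000
Gen 8 (rule 195): 110100100011
Gen 9 (rule 182): 001111110100
Gen 10 (rule 195): 110111110001
Gen 11 (rule 182): 001011101011

Answer: 001011101011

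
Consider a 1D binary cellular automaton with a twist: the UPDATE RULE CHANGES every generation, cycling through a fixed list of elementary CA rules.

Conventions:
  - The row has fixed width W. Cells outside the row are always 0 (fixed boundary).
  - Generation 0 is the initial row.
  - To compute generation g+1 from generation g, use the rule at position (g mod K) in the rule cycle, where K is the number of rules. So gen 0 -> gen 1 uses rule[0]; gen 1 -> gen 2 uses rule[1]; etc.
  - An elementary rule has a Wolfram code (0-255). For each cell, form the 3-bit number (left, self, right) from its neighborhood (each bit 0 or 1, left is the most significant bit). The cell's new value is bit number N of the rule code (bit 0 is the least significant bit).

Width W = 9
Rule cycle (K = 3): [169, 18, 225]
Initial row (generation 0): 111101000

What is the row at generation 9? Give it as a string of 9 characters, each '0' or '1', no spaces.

Answer: 001010001

Derivation:
Gen 0: 111101000
Gen 1 (rule 169): 111010011
Gen 2 (rule 18): 000001100
Gen 3 (rule 225): 111100101
Gen 4 (rule 169): 111000010
Gen 5 (rule 18): 000100101
Gen 6 (rule 225): 110000010
Gen 7 (rule 169): 100111000
Gen 8 (rule 18): 011000100
Gen 9 (rule 225): 001010001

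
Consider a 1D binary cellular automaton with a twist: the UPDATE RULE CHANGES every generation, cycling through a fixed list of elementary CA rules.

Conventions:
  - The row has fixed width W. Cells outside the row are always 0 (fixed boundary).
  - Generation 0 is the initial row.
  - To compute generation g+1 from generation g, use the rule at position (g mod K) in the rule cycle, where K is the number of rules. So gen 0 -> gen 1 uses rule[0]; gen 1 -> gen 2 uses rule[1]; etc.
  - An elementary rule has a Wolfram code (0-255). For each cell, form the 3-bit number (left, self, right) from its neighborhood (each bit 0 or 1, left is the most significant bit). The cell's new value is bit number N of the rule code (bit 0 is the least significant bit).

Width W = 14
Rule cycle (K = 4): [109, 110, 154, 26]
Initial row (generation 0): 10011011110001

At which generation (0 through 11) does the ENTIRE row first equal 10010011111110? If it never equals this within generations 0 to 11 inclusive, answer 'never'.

Gen 0: 10011011110001
Gen 1 (rule 109): 10011110010101
Gen 2 (rule 110): 10110010111111
Gen 3 (rule 154): 00101100111110
Gen 4 (rule 26): 01001011100001
Gen 5 (rule 109): 01001110101101
Gen 6 (rule 110): 11011011111111
Gen 7 (rule 154): 10010011111110
Gen 8 (rule 26): 01101110000001
Gen 9 (rule 109): 01111010111101
Gen 10 (rule 110): 11001111100111
Gen 11 (rule 154): 10111111011110

Answer: 7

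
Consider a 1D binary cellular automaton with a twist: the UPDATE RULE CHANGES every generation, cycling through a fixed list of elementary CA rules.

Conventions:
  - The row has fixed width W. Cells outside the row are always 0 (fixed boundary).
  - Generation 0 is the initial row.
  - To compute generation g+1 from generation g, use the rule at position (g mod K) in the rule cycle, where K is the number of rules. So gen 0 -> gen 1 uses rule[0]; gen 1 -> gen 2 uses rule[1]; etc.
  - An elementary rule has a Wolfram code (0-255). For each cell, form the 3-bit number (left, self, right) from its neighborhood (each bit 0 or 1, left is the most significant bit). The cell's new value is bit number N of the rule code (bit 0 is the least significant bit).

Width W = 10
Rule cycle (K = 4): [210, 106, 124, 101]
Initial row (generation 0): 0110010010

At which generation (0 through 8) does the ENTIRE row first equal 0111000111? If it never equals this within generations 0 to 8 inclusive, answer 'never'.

Answer: never

Derivation:
Gen 0: 0110010010
Gen 1 (rule 210): 1011101101
Gen 2 (rule 106): 0110111110
Gen 3 (rule 124): 0111100011
Gen 4 (rule 101): 0000101001
Gen 5 (rule 210): 0001000110
Gen 6 (rule 106): 0010001110
Gen 7 (rule 124): 0011001011
Gen 8 (rule 101): 1001001101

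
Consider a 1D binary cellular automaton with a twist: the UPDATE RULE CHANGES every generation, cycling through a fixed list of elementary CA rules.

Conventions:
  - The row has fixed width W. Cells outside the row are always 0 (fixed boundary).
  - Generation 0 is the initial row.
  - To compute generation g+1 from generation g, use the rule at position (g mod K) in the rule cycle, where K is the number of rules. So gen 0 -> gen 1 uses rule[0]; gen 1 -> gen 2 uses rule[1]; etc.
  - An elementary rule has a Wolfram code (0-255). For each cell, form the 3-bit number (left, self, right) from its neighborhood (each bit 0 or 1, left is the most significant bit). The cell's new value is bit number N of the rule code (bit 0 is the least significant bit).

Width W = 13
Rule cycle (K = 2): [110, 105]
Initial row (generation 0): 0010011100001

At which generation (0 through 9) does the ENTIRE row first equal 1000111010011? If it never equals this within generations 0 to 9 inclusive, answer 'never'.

Answer: 6

Derivation:
Gen 0: 0010011100001
Gen 1 (rule 110): 0110110100011
Gen 2 (rule 105): 0111111001011
Gen 3 (rule 110): 1100001011111
Gen 4 (rule 105): 1101100110001
Gen 5 (rule 110): 1111101110011
Gen 6 (rule 105): 1000111010011
Gen 7 (rule 110): 1001101110111
Gen 8 (rule 105): 0001111011101
Gen 9 (rule 110): 0011001110111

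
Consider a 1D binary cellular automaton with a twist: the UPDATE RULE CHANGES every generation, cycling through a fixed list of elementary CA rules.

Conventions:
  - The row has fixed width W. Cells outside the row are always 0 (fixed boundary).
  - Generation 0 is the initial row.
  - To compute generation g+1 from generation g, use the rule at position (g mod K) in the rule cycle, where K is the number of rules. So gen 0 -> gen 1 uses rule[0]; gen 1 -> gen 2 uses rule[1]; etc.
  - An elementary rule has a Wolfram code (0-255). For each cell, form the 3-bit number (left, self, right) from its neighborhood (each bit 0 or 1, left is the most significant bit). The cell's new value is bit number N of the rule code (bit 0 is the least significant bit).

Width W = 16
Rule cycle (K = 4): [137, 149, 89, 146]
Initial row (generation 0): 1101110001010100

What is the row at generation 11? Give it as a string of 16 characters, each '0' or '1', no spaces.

Answer: 1011101101000001

Derivation:
Gen 0: 1101110001010100
Gen 1 (rule 137): 1001100100000001
Gen 2 (rule 149): 1100010111111101
Gen 3 (rule 89): 1111000100000100
Gen 4 (rule 146): 0110101010001010
Gen 5 (rule 137): 0100000000100000
Gen 6 (rule 149): 0111111110111111
Gen 7 (rule 89): 0100000010100001
Gen 8 (rule 146): 1010000100010010
Gen 9 (rule 137): 0000110001000000
Gen 10 (rule 149): 1110001101111111
Gen 11 (rule 89): 1011101101000001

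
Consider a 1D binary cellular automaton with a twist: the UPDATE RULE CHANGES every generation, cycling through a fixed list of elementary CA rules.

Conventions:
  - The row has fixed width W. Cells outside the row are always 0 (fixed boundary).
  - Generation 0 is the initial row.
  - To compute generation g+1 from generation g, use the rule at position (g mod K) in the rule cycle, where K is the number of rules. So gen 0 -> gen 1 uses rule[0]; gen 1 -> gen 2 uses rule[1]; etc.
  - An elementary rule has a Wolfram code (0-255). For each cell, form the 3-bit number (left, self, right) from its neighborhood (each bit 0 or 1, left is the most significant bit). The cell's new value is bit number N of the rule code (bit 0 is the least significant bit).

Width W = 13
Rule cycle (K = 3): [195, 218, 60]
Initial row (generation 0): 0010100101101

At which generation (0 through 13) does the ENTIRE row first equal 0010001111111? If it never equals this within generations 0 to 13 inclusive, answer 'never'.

Answer: 4

Derivation:
Gen 0: 0010100101101
Gen 1 (rule 195): 1100001000100
Gen 2 (rule 218): 1110010101010
Gen 3 (rule 60): 1001011111111
Gen 4 (rule 195): 0010001111111
Gen 5 (rule 218): 0101011111111
Gen 6 (rule 60): 0111110000000
Gen 7 (rule 195): 1011110111111
Gen 8 (rule 218): 0011110111111
Gen 9 (rule 60): 0010001100000
Gen 10 (rule 195): 1100110101111
Gen 11 (rule 218): 1111110001111
Gen 12 (rule 60): 1000001001000
Gen 13 (rule 195): 0011110010011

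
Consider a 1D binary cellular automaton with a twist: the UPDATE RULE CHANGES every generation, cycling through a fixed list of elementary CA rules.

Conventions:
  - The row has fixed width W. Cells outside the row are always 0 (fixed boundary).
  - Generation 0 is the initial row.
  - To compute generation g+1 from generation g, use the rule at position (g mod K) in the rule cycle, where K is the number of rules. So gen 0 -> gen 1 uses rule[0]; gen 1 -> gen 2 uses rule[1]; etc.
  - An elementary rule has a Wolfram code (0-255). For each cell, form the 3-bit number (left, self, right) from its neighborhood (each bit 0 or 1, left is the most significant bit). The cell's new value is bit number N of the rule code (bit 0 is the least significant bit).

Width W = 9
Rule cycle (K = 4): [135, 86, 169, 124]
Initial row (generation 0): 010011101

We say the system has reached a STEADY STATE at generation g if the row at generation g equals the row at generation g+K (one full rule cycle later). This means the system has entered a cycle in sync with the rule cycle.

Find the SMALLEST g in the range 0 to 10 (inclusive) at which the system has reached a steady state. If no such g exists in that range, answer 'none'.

Answer: none

Derivation:
Gen 0: 010011101
Gen 1 (rule 135): 110101001
Gen 2 (rule 86): 010101111
Gen 3 (rule 169): 001011110
Gen 4 (rule 124): 001110011
Gen 5 (rule 135): 110100100
Gen 6 (rule 86): 010111110
Gen 7 (rule 169): 001111100
Gen 8 (rule 124): 001000110
Gen 9 (rule 135): 111011000
Gen 10 (rule 86): 001001100
Gen 11 (rule 169): 100001001
Gen 12 (rule 124): 110001101
Gen 13 (rule 135): 000110001
Gen 14 (rule 86): 001011011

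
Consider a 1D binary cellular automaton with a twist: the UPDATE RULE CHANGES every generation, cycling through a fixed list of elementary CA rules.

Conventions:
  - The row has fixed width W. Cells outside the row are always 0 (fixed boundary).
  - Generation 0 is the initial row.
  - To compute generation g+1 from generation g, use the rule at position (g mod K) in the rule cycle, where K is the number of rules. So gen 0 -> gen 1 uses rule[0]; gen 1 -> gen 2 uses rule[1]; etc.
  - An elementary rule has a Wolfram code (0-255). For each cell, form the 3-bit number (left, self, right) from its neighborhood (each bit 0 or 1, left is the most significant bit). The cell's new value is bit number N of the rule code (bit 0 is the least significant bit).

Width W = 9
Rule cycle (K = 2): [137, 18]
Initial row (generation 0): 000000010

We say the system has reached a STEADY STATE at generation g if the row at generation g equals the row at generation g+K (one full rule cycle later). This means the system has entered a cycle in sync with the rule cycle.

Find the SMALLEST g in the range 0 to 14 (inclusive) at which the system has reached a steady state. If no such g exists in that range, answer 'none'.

Gen 0: 000000010
Gen 1 (rule 137): 111111000
Gen 2 (rule 18): 000000100
Gen 3 (rule 137): 111110001
Gen 4 (rule 18): 000001010
Gen 5 (rule 137): 111100000
Gen 6 (rule 18): 000010000
Gen 7 (rule 137): 111000111
Gen 8 (rule 18): 000101000
Gen 9 (rule 137): 110000011
Gen 10 (rule 18): 001000100
Gen 11 (rule 137): 100010001
Gen 12 (rule 18): 010101010
Gen 13 (rule 137): 000000000
Gen 14 (rule 18): 000000000
Gen 15 (rule 137): 111111111
Gen 16 (rule 18): 000000000

Answer: 14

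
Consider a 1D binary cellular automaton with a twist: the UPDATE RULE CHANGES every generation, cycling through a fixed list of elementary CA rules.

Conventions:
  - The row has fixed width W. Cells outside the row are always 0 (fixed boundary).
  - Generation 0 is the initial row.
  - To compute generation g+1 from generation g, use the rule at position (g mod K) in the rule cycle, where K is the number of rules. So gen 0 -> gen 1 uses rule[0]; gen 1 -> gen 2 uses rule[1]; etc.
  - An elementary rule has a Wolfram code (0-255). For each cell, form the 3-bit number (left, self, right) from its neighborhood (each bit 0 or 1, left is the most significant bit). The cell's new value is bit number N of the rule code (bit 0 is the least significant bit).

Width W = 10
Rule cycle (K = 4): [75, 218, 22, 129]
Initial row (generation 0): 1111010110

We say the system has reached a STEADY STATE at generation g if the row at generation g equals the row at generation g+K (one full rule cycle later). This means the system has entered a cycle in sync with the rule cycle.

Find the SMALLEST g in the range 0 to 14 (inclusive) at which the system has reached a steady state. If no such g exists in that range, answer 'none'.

Answer: none

Derivation:
Gen 0: 1111010110
Gen 1 (rule 75): 1001000110
Gen 2 (rule 218): 0110101111
Gen 3 (rule 22): 1000100000
Gen 4 (rule 129): 0010001111
Gen 5 (rule 75): 1100111001
Gen 6 (rule 218): 1111111110
Gen 7 (rule 22): 0000000001
Gen 8 (rule 129): 1111111100
Gen 9 (rule 75): 1000000101
Gen 10 (rule 218): 0100001000
Gen 11 (rule 22): 1110011100
Gen 12 (rule 129): 0100001001
Gen 13 (rule 75): 1001110010
Gen 14 (rule 218): 0111111101
Gen 15 (rule 22): 1000000001
Gen 16 (rule 129): 0011111100
Gen 17 (rule 75): 1110000101
Gen 18 (rule 218): 1111001000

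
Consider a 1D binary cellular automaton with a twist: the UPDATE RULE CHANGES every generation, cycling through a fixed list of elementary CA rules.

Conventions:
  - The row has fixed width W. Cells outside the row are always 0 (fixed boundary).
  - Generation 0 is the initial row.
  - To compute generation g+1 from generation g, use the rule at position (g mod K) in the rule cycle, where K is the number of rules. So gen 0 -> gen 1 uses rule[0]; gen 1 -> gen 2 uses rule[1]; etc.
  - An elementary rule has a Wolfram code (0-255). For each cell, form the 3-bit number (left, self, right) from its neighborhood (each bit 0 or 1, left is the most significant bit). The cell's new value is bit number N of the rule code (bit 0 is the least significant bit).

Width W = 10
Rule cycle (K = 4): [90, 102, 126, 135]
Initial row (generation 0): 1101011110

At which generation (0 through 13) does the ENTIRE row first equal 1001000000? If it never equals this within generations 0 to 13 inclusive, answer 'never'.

Gen 0: 1101011110
Gen 1 (rule 90): 1100010011
Gen 2 (rule 102): 0100110101
Gen 3 (rule 126): 1111111111
Gen 4 (rule 135): 0111111110
Gen 5 (rule 90): 1100000011
Gen 6 (rule 102): 0100000101
Gen 7 (rule 126): 1110001111
Gen 8 (rule 135): 0100110110
Gen 9 (rule 90): 1011110111
Gen 10 (rule 102): 1100011001
Gen 11 (rule 126): 1110111111
Gen 12 (rule 135): 0100011110
Gen 13 (rule 90): 1010110011

Answer: never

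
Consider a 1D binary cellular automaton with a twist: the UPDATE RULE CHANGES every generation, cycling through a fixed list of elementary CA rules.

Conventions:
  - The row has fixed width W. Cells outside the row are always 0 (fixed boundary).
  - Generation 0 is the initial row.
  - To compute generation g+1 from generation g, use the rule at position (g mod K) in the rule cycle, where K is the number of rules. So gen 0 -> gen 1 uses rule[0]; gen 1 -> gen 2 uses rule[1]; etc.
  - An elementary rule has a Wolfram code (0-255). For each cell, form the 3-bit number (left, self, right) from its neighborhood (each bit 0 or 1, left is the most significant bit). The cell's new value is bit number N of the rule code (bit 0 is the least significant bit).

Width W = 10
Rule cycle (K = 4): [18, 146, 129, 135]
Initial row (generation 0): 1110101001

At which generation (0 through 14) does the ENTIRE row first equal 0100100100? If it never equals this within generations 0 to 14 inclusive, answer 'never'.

Gen 0: 1110101001
Gen 1 (rule 18): 0000000110
Gen 2 (rule 146): 0000001001
Gen 3 (rule 129): 1111100000
Gen 4 (rule 135): 0111001111
Gen 5 (rule 18): 1000110000
Gen 6 (rule 146): 0101001000
Gen 7 (rule 129): 0000000011
Gen 8 (rule 135): 1111111100
Gen 9 (rule 18): 0000000010
Gen 10 (rule 146): 0000000101
Gen 11 (rule 129): 1111110000
Gen 12 (rule 135): 0111100111
Gen 13 (rule 18): 1000011000
Gen 14 (rule 146): 0100100100

Answer: 14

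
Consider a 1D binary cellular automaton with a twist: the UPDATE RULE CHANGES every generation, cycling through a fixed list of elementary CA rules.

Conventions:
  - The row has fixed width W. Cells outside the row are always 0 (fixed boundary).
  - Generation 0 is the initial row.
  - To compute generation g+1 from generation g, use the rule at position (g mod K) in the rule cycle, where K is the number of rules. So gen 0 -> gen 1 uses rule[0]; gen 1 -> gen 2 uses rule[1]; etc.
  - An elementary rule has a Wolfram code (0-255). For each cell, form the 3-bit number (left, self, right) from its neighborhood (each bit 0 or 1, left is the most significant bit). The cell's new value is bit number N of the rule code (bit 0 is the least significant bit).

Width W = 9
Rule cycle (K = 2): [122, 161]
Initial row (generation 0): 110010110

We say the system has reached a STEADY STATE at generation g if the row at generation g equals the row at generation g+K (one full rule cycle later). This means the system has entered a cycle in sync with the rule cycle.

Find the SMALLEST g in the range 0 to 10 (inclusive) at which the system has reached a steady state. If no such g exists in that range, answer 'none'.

Answer: 1

Derivation:
Gen 0: 110010110
Gen 1 (rule 122): 111101111
Gen 2 (rule 161): 011010110
Gen 3 (rule 122): 111101111
Gen 4 (rule 161): 011010110
Gen 5 (rule 122): 111101111
Gen 6 (rule 161): 011010110
Gen 7 (rule 122): 111101111
Gen 8 (rule 161): 011010110
Gen 9 (rule 122): 111101111
Gen 10 (rule 161): 011010110
Gen 11 (rule 122): 111101111
Gen 12 (rule 161): 011010110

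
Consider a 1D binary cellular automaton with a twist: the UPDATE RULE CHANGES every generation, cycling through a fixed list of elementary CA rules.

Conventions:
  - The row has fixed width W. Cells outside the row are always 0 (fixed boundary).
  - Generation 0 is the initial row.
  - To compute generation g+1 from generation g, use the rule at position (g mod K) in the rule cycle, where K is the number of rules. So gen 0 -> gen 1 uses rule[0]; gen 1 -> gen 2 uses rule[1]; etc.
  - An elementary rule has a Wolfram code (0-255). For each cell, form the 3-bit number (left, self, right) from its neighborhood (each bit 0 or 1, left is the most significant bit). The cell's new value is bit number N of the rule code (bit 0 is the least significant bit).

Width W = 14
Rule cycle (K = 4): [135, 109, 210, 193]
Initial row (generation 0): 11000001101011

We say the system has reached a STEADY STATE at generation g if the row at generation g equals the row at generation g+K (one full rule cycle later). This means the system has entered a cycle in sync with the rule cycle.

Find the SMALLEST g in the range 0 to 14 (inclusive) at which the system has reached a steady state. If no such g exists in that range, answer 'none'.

Answer: none

Derivation:
Gen 0: 11000001101011
Gen 1 (rule 135): 00011110001000
Gen 2 (rule 109): 11010010101011
Gen 3 (rule 210): 01001100000001
Gen 4 (rule 193): 00000101111100
Gen 5 (rule 135): 11111100111001
Gen 6 (rule 109): 10000100101001
Gen 7 (rule 210): 01001011000110
Gen 8 (rule 193): 00000001010010
Gen 9 (rule 135): 11111111010110
Gen 10 (rule 109): 10000001111110
Gen 11 (rule 210): 01000010111111
Gen 12 (rule 193): 00011000011111
Gen 13 (rule 135): 11100011101110
Gen 14 (rule 109): 10101010111010
Gen 15 (rule 210): 00000000011001
Gen 16 (rule 193): 11111111001000
Gen 17 (rule 135): 01111110011011
Gen 18 (rule 109): 01000010011111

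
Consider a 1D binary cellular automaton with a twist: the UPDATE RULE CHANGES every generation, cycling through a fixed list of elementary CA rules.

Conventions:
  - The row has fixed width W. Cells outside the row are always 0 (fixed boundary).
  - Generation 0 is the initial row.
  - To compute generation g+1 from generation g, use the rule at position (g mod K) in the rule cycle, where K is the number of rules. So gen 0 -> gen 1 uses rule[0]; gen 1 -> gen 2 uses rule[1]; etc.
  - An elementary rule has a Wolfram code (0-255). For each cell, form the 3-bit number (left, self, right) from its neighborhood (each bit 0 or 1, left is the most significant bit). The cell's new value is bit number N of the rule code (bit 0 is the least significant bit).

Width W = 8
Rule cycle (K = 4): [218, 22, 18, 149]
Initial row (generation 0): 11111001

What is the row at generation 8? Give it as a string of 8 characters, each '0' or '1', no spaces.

Answer: 11111111

Derivation:
Gen 0: 11111001
Gen 1 (rule 218): 11111110
Gen 2 (rule 22): 00000001
Gen 3 (rule 18): 00000010
Gen 4 (rule 149): 11111011
Gen 5 (rule 218): 11111011
Gen 6 (rule 22): 00000000
Gen 7 (rule 18): 00000000
Gen 8 (rule 149): 11111111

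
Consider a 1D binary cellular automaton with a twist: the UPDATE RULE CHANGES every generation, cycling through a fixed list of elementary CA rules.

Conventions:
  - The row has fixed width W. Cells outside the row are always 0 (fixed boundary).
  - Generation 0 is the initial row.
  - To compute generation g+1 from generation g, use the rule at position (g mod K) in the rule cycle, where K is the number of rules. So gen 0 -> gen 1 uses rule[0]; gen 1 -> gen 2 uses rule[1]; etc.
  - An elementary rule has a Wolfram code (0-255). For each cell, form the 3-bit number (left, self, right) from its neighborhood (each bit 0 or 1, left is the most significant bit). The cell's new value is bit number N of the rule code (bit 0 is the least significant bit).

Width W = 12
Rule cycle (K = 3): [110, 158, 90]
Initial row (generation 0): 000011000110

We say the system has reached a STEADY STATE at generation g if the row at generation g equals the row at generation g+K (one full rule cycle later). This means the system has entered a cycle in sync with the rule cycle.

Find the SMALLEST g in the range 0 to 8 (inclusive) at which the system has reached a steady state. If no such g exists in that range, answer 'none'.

Answer: none

Derivation:
Gen 0: 000011000110
Gen 1 (rule 110): 000111001110
Gen 2 (rule 158): 001110111101
Gen 3 (rule 90): 011010100100
Gen 4 (rule 110): 111111101100
Gen 5 (rule 158): 111111001010
Gen 6 (rule 90): 100001110001
Gen 7 (rule 110): 100011010011
Gen 8 (rule 158): 110110011110
Gen 9 (rule 90): 110111110011
Gen 10 (rule 110): 111100010111
Gen 11 (rule 158): 111010110110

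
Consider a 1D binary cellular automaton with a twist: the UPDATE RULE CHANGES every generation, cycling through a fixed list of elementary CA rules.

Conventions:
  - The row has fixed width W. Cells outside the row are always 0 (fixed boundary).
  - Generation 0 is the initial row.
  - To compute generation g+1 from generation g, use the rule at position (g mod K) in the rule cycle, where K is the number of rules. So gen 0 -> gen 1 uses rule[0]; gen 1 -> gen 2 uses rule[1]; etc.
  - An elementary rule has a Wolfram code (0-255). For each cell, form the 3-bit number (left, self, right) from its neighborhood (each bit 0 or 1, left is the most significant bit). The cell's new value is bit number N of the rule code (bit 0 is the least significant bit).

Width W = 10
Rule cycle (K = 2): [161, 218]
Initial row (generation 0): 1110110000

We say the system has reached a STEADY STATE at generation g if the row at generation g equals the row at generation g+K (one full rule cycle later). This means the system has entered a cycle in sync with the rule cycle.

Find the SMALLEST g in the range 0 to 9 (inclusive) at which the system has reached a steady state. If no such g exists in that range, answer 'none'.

Gen 0: 1110110000
Gen 1 (rule 161): 0101000111
Gen 2 (rule 218): 1000101111
Gen 3 (rule 161): 0010010110
Gen 4 (rule 218): 0101100111
Gen 5 (rule 161): 0010000010
Gen 6 (rule 218): 0101000101
Gen 7 (rule 161): 0010010010
Gen 8 (rule 218): 0101101101
Gen 9 (rule 161): 0010010010
Gen 10 (rule 218): 0101101101
Gen 11 (rule 161): 0010010010

Answer: 7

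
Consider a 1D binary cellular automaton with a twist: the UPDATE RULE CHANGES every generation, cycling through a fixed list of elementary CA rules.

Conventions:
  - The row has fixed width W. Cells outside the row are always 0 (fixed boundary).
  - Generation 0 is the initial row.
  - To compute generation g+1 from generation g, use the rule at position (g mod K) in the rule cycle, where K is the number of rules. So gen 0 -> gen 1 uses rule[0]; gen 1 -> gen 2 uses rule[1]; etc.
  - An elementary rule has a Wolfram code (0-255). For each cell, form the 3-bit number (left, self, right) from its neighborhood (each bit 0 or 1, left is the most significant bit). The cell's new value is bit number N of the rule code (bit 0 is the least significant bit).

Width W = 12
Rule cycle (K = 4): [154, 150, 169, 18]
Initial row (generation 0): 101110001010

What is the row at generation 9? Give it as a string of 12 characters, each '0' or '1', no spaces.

Gen 0: 101110001010
Gen 1 (rule 154): 001101010001
Gen 2 (rule 150): 010001011011
Gen 3 (rule 169): 000100110110
Gen 4 (rule 18): 001011000001
Gen 5 (rule 154): 010010100010
Gen 6 (rule 150): 111110110111
Gen 7 (rule 169): 111101101110
Gen 8 (rule 18): 000000000001
Gen 9 (rule 154): 000000000010

Answer: 000000000010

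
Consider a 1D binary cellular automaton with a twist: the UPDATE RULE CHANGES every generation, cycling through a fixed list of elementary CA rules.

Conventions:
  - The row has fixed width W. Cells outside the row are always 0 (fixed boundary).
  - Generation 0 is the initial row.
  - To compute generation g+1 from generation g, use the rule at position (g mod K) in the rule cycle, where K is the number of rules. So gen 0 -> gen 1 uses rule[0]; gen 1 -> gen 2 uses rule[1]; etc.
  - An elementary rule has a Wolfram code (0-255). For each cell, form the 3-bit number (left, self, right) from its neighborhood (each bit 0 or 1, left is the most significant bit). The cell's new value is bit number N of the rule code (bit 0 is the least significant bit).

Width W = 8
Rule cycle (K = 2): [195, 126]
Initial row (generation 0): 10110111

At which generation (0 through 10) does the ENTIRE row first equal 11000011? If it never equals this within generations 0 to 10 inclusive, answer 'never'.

Answer: never

Derivation:
Gen 0: 10110111
Gen 1 (rule 195): 00010011
Gen 2 (rule 126): 00111111
Gen 3 (rule 195): 11011111
Gen 4 (rule 126): 11110001
Gen 5 (rule 195): 01110110
Gen 6 (rule 126): 11011111
Gen 7 (rule 195): 01001111
Gen 8 (rule 126): 11111001
Gen 9 (rule 195): 01111010
Gen 10 (rule 126): 11001111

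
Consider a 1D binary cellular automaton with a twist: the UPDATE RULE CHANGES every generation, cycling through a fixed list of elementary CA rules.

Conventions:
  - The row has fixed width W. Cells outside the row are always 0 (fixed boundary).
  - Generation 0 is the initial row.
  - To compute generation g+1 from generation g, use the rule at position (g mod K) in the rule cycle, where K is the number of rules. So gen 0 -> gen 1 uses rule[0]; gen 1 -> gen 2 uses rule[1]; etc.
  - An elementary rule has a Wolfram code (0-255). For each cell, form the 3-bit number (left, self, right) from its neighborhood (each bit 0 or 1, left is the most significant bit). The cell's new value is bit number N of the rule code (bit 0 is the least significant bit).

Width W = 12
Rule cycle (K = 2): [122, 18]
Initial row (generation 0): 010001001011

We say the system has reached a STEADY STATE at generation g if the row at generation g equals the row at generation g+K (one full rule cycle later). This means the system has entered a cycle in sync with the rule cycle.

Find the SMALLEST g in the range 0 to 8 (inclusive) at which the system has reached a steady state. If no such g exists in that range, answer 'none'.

Gen 0: 010001001011
Gen 1 (rule 122): 101010110111
Gen 2 (rule 18): 000000000000
Gen 3 (rule 122): 000000000000
Gen 4 (rule 18): 000000000000
Gen 5 (rule 122): 000000000000
Gen 6 (rule 18): 000000000000
Gen 7 (rule 122): 000000000000
Gen 8 (rule 18): 000000000000
Gen 9 (rule 122): 000000000000
Gen 10 (rule 18): 000000000000

Answer: 2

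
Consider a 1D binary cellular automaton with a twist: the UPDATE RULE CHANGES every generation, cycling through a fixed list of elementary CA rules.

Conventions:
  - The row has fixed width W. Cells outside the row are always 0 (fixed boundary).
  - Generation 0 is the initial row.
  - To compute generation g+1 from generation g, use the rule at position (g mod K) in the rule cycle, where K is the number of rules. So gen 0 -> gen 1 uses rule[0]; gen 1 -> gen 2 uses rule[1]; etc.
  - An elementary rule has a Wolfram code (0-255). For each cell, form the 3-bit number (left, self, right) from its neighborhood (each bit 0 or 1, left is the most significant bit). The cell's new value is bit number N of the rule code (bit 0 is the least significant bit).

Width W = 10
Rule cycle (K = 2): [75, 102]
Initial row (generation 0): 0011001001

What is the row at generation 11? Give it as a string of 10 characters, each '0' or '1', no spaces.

Gen 0: 0011001001
Gen 1 (rule 75): 1111010010
Gen 2 (rule 102): 0001110110
Gen 3 (rule 75): 1111010110
Gen 4 (rule 102): 0001111010
Gen 5 (rule 75): 1111001000
Gen 6 (rule 102): 0001011000
Gen 7 (rule 75): 1110011011
Gen 8 (rule 102): 0010101101
Gen 9 (rule 75): 1100001100
Gen 10 (rule 102): 0100010100
Gen 11 (rule 75): 1001100001

Answer: 1001100001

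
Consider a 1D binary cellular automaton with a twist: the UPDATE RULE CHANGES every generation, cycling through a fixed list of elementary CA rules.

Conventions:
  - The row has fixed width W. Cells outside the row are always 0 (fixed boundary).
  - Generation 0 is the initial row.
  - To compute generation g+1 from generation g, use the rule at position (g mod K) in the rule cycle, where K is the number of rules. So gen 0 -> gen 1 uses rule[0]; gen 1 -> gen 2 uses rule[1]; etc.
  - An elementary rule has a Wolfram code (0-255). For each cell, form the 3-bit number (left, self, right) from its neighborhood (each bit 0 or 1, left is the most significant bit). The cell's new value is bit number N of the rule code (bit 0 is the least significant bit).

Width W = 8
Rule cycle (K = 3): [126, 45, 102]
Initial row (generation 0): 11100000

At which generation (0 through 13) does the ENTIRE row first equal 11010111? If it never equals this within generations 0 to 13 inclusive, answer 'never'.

Answer: never

Derivation:
Gen 0: 11100000
Gen 1 (rule 126): 10110000
Gen 2 (rule 45): 11100111
Gen 3 (rule 102): 00101001
Gen 4 (rule 126): 01111111
Gen 5 (rule 45): 01000000
Gen 6 (rule 102): 11000000
Gen 7 (rule 126): 11100000
Gen 8 (rule 45): 10001111
Gen 9 (rule 102): 10010001
Gen 10 (rule 126): 11111011
Gen 11 (rule 45): 10000110
Gen 12 (rule 102): 10001010
Gen 13 (rule 126): 11011111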